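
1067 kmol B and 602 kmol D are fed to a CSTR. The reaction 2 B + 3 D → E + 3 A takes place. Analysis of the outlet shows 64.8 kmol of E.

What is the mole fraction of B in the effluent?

0.584

For E: n = n₀ + 1ξ → 64.8 = 0 + 1ξ, giving ξ = 64.8 kmol.
Outlet amounts (n = n₀ + ν ξ):
  B: 1067 − 2(64.8) = 937.4
  D: 602 − 3(64.8) = 407.6
  E: 0 + 1(64.8) = 64.8
  A: 0 + 3(64.8) = 194.4
Total out = 1604 kmol; y_B = 937.4 / 1604 = 0.5843.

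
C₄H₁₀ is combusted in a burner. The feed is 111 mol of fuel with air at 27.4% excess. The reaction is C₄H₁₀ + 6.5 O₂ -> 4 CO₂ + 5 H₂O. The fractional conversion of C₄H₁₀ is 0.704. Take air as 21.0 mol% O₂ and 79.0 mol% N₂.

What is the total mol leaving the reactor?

Stoichiometric O₂ = 6.5 × 111 = 721.5 mol; O₂ fed = 721.5 × 1.274 = 919.2 mol.
N₂ fed = 919.2 × 79/21 = 3458 mol.
Fuel reacted = 0.704 × 111 → ξ = 78.14 mol.
Outlet (n = n₀ + ν ξ):
  C₄H₁₀: 111 − 1(78.14) = 32.86
  O₂: 919.2 − 6.5(78.14) = 411.3
  N₂: 3458 (inert)
  CO₂: 0 + 4(78.14) = 312.6
  H₂O: 0 + 5(78.14) = 390.7
Total out = 32.86 + 411.3 + 3458 + 312.6 + 390.7 = 4605 mol.

4610 mol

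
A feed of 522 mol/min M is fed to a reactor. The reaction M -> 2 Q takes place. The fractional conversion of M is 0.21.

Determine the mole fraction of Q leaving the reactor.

M reacted = 0.21 × 522 = 109.6 mol/min; ν_M = −1, so ξ = 109.6/1 = 109.6 mol/min.
Outlet amounts (n = n₀ + ν ξ):
  M: 522 − 1(109.6) = 412.4
  Q: 0 + 2(109.6) = 219.2
Total out = 631.6 mol/min; y_Q = 219.2 / 631.6 = 0.3471.

0.347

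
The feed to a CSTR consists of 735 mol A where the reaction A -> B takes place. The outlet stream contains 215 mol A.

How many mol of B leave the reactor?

520 mol

For A: n = n₀ − 1ξ → 215 = 735 − 1ξ, giving ξ = 520 mol.
Outlet amounts (n = n₀ + ν ξ):
  A: 735 − 1(520) = 215
  B: 0 + 1(520) = 520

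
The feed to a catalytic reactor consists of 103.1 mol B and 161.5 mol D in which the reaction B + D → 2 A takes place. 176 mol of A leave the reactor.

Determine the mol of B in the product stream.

15.1 mol

For A: n = n₀ + 2ξ → 176 = 0 + 2ξ, giving ξ = 88 mol.
Outlet amounts (n = n₀ + ν ξ):
  B: 103.1 − 1(88) = 15.1
  D: 161.5 − 1(88) = 73.5
  A: 0 + 2(88) = 176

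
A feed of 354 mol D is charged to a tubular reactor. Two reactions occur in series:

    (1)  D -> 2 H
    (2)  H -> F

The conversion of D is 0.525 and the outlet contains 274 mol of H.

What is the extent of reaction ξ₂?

Conversion of D: D consumed = 1ξ₁ = 0.525 × 354 → ξ₁ = 185.8 mol.
H balance: n_H = 0 + 2ξ₁ − 1ξ₂ = 274 → ξ₂ = (2·185.8 − 274)/1 = 97.7 mol.
Outlet amounts (n = n₀ + Σ ν·ξ):
  D: 354 − 1(185.8) = 168.2
  H: 0 + 2(185.8) − 1(97.7) = 274
  F: 0 + 1(97.7) = 97.7

ξ₂ = 97.7 mol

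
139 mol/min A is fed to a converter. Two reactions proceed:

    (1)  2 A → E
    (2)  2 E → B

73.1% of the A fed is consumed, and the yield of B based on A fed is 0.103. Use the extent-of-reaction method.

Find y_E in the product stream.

Conversion of A: A consumed = 2ξ₁ = 0.731 × 139 → ξ₁ = 50.8 mol/min.
Yield of B: 1ξ₂ / 139 = 0.103 → ξ₂ = 14.32 mol/min.
Outlet amounts (n = n₀ + Σ ν·ξ):
  A: 139 − 2(50.8) = 37.39
  E: 0 + 1(50.8) − 2(14.32) = 22.17
  B: 0 + 1(14.32) = 14.32
Total out = 73.88 mol/min; y_E = 22.17 / 73.88 = 0.3001.

0.3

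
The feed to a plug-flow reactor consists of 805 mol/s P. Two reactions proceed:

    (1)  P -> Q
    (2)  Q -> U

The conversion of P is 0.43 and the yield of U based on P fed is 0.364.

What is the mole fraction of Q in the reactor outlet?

0.066

Conversion of P: P consumed = 1ξ₁ = 0.43 × 805 → ξ₁ = 346.1 mol/s.
Yield of U: 1ξ₂ / 805 = 0.364 → ξ₂ = 293 mol/s.
Outlet amounts (n = n₀ + Σ ν·ξ):
  P: 805 − 1(346.1) = 458.9
  Q: 0 + 1(346.1) − 1(293) = 53.13
  U: 0 + 1(293) = 293
Total out = 805 mol/s; y_Q = 53.13 / 805 = 0.066.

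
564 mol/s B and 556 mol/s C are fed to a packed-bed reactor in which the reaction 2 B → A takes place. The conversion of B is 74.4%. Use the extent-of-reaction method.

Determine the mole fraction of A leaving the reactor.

0.231

B reacted = 0.744 × 564 = 419.6 mol/s; ν_B = −2, so ξ = 419.6/2 = 209.8 mol/s.
Outlet amounts (n = n₀ + ν ξ):
  B: 564 − 2(209.8) = 144.4
  A: 0 + 1(209.8) = 209.8
  C: 556 (inert)
Total out = 910.2 mol/s; y_A = 209.8 / 910.2 = 0.2305.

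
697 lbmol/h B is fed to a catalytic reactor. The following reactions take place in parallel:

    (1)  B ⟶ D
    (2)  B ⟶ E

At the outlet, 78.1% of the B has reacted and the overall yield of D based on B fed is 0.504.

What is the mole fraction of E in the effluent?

Yield of D: 1ξ₁ / 697 = 0.504 → ξ₁ = 351.3 lbmol/h.
Conversion of B: 1ξ₁ + 1ξ₂ = 0.781 × 697 = 544.4 → ξ₂ = 193.1 lbmol/h.
Outlet amounts (n = n₀ + Σ ν·ξ):
  B: 697 − 1(351.3) − 1(193.1) = 152.6
  D: 0 + 1(351.3) = 351.3
  E: 0 + 1(193.1) = 193.1
Total out = 697 lbmol/h; y_E = 193.1 / 697 = 0.277.

0.277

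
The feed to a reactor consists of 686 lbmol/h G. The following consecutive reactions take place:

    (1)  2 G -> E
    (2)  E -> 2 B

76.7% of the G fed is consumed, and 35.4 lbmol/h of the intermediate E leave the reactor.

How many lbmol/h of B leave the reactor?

455 lbmol/h

Conversion of G: G consumed = 2ξ₁ = 0.767 × 686 → ξ₁ = 263.1 lbmol/h.
E balance: n_E = 0 + 1ξ₁ − 1ξ₂ = 35.4 → ξ₂ = (1·263.1 − 35.4)/1 = 227.7 lbmol/h.
Outlet amounts (n = n₀ + Σ ν·ξ):
  G: 686 − 2(263.1) = 159.8
  E: 0 + 1(263.1) − 1(227.7) = 35.4
  B: 0 + 2(227.7) = 455.4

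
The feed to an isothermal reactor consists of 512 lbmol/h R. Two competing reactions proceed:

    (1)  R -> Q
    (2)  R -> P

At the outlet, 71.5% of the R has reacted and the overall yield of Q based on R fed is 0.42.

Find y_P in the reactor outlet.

Yield of Q: 1ξ₁ / 512 = 0.42 → ξ₁ = 215 lbmol/h.
Conversion of R: 1ξ₁ + 1ξ₂ = 0.715 × 512 = 366.1 → ξ₂ = 151 lbmol/h.
Outlet amounts (n = n₀ + Σ ν·ξ):
  R: 512 − 1(215) − 1(151) = 145.9
  Q: 0 + 1(215) = 215
  P: 0 + 1(151) = 151
Total out = 512 lbmol/h; y_P = 151 / 512 = 0.295.

0.295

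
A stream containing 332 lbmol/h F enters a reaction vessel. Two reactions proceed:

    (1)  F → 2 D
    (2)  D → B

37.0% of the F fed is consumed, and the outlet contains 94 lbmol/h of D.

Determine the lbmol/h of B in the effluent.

Conversion of F: F consumed = 1ξ₁ = 0.37 × 332 → ξ₁ = 122.8 lbmol/h.
D balance: n_D = 0 + 2ξ₁ − 1ξ₂ = 94 → ξ₂ = (2·122.8 − 94)/1 = 151.7 lbmol/h.
Outlet amounts (n = n₀ + Σ ν·ξ):
  F: 332 − 1(122.8) = 209.2
  D: 0 + 2(122.8) − 1(151.7) = 94
  B: 0 + 1(151.7) = 151.7

152 lbmol/h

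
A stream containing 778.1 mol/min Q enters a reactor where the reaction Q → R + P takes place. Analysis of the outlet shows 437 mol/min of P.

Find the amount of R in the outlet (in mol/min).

For P: n = n₀ + 1ξ → 437 = 0 + 1ξ, giving ξ = 437 mol/min.
Outlet amounts (n = n₀ + ν ξ):
  Q: 778.1 − 1(437) = 341.1
  R: 0 + 1(437) = 437
  P: 0 + 1(437) = 437

437 mol/min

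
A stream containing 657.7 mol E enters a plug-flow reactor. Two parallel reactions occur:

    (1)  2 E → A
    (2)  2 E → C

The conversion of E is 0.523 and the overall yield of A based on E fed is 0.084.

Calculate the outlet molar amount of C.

117 mol

Yield of A: 1ξ₁ / 657.7 = 0.084 → ξ₁ = 55.25 mol.
Conversion of E: 2ξ₁ + 2ξ₂ = 0.523 × 657.7 = 344 → ξ₂ = 116.7 mol.
Outlet amounts (n = n₀ + Σ ν·ξ):
  E: 657.7 − 2(55.25) − 2(116.7) = 313.7
  A: 0 + 1(55.25) = 55.25
  C: 0 + 1(116.7) = 116.7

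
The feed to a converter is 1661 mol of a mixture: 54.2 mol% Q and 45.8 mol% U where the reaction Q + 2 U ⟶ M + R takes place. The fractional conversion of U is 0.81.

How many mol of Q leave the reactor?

U reacted = 0.81 × 760.7 = 616.2 mol; ν_U = −2, so ξ = 616.2/2 = 308.1 mol.
Outlet amounts (n = n₀ + ν ξ):
  Q: 900.3 − 1(308.1) = 592.2
  U: 760.7 − 2(308.1) = 144.5
  M: 0 + 1(308.1) = 308.1
  R: 0 + 1(308.1) = 308.1

592 mol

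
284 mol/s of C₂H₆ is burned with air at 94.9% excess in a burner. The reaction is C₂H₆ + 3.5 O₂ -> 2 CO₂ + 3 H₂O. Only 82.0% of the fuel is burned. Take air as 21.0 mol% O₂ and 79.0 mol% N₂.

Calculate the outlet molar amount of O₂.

Stoichiometric O₂ = 3.5 × 284 = 994 mol/s; O₂ fed = 994 × 1.949 = 1937 mol/s.
N₂ fed = 1937 × 79/21 = 7288 mol/s.
Fuel reacted = 0.82 × 284 → ξ = 232.9 mol/s.
Outlet (n = n₀ + ν ξ):
  C₂H₆: 284 − 1(232.9) = 51.12
  O₂: 1937 − 3.5(232.9) = 1122
  N₂: 7288 (inert)
  CO₂: 0 + 2(232.9) = 465.8
  H₂O: 0 + 3(232.9) = 698.6

1120 mol/s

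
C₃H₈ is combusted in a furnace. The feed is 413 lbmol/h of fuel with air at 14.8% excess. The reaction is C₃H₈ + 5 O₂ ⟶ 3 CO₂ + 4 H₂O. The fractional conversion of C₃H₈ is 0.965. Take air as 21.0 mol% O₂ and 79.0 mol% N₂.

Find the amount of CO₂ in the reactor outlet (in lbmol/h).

Stoichiometric O₂ = 5 × 413 = 2065 lbmol/h; O₂ fed = 2065 × 1.148 = 2371 lbmol/h.
N₂ fed = 2371 × 79/21 = 8918 lbmol/h.
Fuel reacted = 0.965 × 413 → ξ = 398.5 lbmol/h.
Outlet (n = n₀ + ν ξ):
  C₃H₈: 413 − 1(398.5) = 14.46
  O₂: 2371 − 5(398.5) = 377.9
  N₂: 8918 (inert)
  CO₂: 0 + 3(398.5) = 1196
  H₂O: 0 + 4(398.5) = 1594

1200 lbmol/h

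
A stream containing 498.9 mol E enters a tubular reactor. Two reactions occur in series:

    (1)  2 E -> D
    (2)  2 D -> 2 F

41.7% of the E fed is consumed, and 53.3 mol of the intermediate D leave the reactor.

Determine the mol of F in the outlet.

Conversion of E: E consumed = 2ξ₁ = 0.417 × 498.9 → ξ₁ = 104 mol.
D balance: n_D = 0 + 1ξ₁ − 2ξ₂ = 53.3 → ξ₂ = (1·104 − 53.3)/2 = 25.36 mol.
Outlet amounts (n = n₀ + Σ ν·ξ):
  E: 498.9 − 2(104) = 290.9
  D: 0 + 1(104) − 2(25.36) = 53.3
  F: 0 + 2(25.36) = 50.72

50.7 mol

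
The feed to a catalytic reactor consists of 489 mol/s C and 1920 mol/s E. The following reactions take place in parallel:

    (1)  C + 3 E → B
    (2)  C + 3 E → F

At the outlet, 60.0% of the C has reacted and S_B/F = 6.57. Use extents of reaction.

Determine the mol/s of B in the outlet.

Conversion of C: C consumed = 0.6 × 489 = 293.4 mol/s = 1ξ₁ + 1ξ₂.
Selectivity: 1ξ₁ / (1ξ₂) = 6.57 → ξ₁ = 6.57 ξ₂.
Substitute: (1·6.57 + 1) ξ₂ = 293.4 → ξ₂ = 38.76 mol/s, ξ₁ = 254.6 mol/s.
Outlet amounts (n = n₀ + Σ ν·ξ):
  C: 489 − 1(254.6) − 1(38.76) = 195.6
  E: 1920 − 3(254.6) − 3(38.76) = 1040
  B: 0 + 1(254.6) = 254.6
  F: 0 + 1(38.76) = 38.76

255 mol/s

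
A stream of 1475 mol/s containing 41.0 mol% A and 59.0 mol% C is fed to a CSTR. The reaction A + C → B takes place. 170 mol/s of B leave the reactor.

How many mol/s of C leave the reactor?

For B: n = n₀ + 1ξ → 170 = 0 + 1ξ, giving ξ = 170 mol/s.
Outlet amounts (n = n₀ + ν ξ):
  A: 604.8 − 1(170) = 434.8
  C: 870.2 − 1(170) = 700.2
  B: 0 + 1(170) = 170

700 mol/s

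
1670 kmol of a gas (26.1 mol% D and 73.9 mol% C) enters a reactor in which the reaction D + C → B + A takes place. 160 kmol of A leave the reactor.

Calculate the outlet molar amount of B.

160 kmol

For A: n = n₀ + 1ξ → 160 = 0 + 1ξ, giving ξ = 160 kmol.
Outlet amounts (n = n₀ + ν ξ):
  D: 435.9 − 1(160) = 275.9
  C: 1234 − 1(160) = 1074
  B: 0 + 1(160) = 160
  A: 0 + 1(160) = 160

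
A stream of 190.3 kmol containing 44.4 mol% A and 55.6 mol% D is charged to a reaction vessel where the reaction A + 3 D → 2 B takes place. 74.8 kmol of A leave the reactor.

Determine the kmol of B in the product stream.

For A: n = n₀ − 1ξ → 74.8 = 84.49 − 1ξ, giving ξ = 9.693 kmol.
Outlet amounts (n = n₀ + ν ξ):
  A: 84.49 − 1(9.693) = 74.8
  D: 105.8 − 3(9.693) = 76.73
  B: 0 + 2(9.693) = 19.39

19.4 kmol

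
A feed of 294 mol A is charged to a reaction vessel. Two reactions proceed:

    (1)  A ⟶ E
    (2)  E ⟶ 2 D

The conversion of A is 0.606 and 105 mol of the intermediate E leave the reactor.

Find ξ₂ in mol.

ξ₂ = 73.2 mol

Conversion of A: A consumed = 1ξ₁ = 0.606 × 294 → ξ₁ = 178.2 mol.
E balance: n_E = 0 + 1ξ₁ − 1ξ₂ = 105 → ξ₂ = (1·178.2 − 105)/1 = 73.16 mol.
Outlet amounts (n = n₀ + Σ ν·ξ):
  A: 294 − 1(178.2) = 115.8
  E: 0 + 1(178.2) − 1(73.16) = 105
  D: 0 + 2(73.16) = 146.3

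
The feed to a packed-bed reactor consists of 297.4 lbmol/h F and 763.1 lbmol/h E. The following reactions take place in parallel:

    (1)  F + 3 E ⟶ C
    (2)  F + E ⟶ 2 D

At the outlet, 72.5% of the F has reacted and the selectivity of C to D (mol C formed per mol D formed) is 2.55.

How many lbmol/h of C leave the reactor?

180 lbmol/h

Conversion of F: F consumed = 0.725 × 297.4 = 215.6 lbmol/h = 1ξ₁ + 1ξ₂.
Selectivity: 1ξ₁ / (2ξ₂) = 2.55 → ξ₁ = 5.1 ξ₂.
Substitute: (1·5.1 + 1) ξ₂ = 215.6 → ξ₂ = 35.35 lbmol/h, ξ₁ = 180.3 lbmol/h.
Outlet amounts (n = n₀ + Σ ν·ξ):
  F: 297.4 − 1(180.3) − 1(35.35) = 81.79
  E: 763.1 − 3(180.3) − 1(35.35) = 186.9
  C: 0 + 1(180.3) = 180.3
  D: 0 + 2(35.35) = 70.69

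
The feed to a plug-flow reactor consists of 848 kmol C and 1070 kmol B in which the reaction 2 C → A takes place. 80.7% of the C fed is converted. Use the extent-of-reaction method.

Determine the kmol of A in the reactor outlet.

C reacted = 0.807 × 848 = 684.3 kmol; ν_C = −2, so ξ = 684.3/2 = 342.2 kmol.
Outlet amounts (n = n₀ + ν ξ):
  C: 848 − 2(342.2) = 163.7
  A: 0 + 1(342.2) = 342.2
  B: 1070 (inert)

342 kmol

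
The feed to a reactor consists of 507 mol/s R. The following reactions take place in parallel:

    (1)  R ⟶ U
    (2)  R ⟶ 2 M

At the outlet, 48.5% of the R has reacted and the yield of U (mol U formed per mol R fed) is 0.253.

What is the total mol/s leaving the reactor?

Yield of U: 1ξ₁ / 507 = 0.253 → ξ₁ = 128.3 mol/s.
Conversion of R: 1ξ₁ + 1ξ₂ = 0.485 × 507 = 245.9 → ξ₂ = 117.6 mol/s.
Outlet amounts (n = n₀ + Σ ν·ξ):
  R: 507 − 1(128.3) − 1(117.6) = 261.1
  U: 0 + 1(128.3) = 128.3
  M: 0 + 2(117.6) = 235.2
Total out = 261.1 + 128.3 + 235.2 = 624.6 mol/s.

625 mol/s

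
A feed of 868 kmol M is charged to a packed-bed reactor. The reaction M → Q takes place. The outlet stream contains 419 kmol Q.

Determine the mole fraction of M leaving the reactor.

0.517

For Q: n = n₀ + 1ξ → 419 = 0 + 1ξ, giving ξ = 419 kmol.
Outlet amounts (n = n₀ + ν ξ):
  M: 868 − 1(419) = 449
  Q: 0 + 1(419) = 419
Total out = 868 kmol; y_M = 449 / 868 = 0.5173.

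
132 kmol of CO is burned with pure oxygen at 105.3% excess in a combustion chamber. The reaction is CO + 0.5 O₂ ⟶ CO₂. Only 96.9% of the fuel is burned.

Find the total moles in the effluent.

Stoichiometric O₂ = 0.5 × 132 = 66 kmol; O₂ fed = 66 × 2.053 = 135.5 kmol.
Fuel reacted = 0.969 × 132 → ξ = 127.9 kmol.
Outlet (n = n₀ + ν ξ):
  CO: 132 − 1(127.9) = 4.092
  O₂: 135.5 − 0.5(127.9) = 71.54
  CO₂: 0 + 1(127.9) = 127.9
Total out = 4.092 + 71.54 + 127.9 = 203.5 kmol.

204 kmol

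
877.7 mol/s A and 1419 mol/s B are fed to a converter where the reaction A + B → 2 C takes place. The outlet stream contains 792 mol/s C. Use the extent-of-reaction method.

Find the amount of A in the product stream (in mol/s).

482 mol/s

For C: n = n₀ + 2ξ → 792 = 0 + 2ξ, giving ξ = 396 mol/s.
Outlet amounts (n = n₀ + ν ξ):
  A: 877.7 − 1(396) = 481.7
  B: 1419 − 1(396) = 1023
  C: 0 + 2(396) = 792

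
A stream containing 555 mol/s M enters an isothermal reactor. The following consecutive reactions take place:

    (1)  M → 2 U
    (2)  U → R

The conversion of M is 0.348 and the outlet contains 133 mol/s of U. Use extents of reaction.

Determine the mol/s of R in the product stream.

Conversion of M: M consumed = 1ξ₁ = 0.348 × 555 → ξ₁ = 193.1 mol/s.
U balance: n_U = 0 + 2ξ₁ − 1ξ₂ = 133 → ξ₂ = (2·193.1 − 133)/1 = 253.3 mol/s.
Outlet amounts (n = n₀ + Σ ν·ξ):
  M: 555 − 1(193.1) = 361.9
  U: 0 + 2(193.1) − 1(253.3) = 133
  R: 0 + 1(253.3) = 253.3

253 mol/s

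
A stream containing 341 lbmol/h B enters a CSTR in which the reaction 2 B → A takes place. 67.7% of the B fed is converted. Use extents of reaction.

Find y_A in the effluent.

B reacted = 0.677 × 341 = 230.9 lbmol/h; ν_B = −2, so ξ = 230.9/2 = 115.4 lbmol/h.
Outlet amounts (n = n₀ + ν ξ):
  B: 341 − 2(115.4) = 110.1
  A: 0 + 1(115.4) = 115.4
Total out = 225.6 lbmol/h; y_A = 115.4 / 225.6 = 0.5117.

0.512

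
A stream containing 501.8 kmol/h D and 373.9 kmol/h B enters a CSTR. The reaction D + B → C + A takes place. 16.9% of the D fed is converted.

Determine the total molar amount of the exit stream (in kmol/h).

D reacted = 0.169 × 501.8 = 84.8 kmol/h; ν_D = −1, so ξ = 84.8/1 = 84.8 kmol/h.
Outlet amounts (n = n₀ + ν ξ):
  D: 501.8 − 1(84.8) = 417
  B: 373.9 − 1(84.8) = 289.1
  C: 0 + 1(84.8) = 84.8
  A: 0 + 1(84.8) = 84.8
Total out = 417 + 289.1 + 84.8 + 84.8 = 875.7 kmol/h.

876 kmol/h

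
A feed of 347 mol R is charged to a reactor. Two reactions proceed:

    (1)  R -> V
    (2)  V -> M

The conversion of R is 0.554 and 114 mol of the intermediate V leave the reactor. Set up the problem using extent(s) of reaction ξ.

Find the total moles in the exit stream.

347 mol

Conversion of R: R consumed = 1ξ₁ = 0.554 × 347 → ξ₁ = 192.2 mol.
V balance: n_V = 0 + 1ξ₁ − 1ξ₂ = 114 → ξ₂ = (1·192.2 − 114)/1 = 78.24 mol.
Outlet amounts (n = n₀ + Σ ν·ξ):
  R: 347 − 1(192.2) = 154.8
  V: 0 + 1(192.2) − 1(78.24) = 114
  M: 0 + 1(78.24) = 78.24
Total out = 154.8 + 114 + 78.24 = 347 mol.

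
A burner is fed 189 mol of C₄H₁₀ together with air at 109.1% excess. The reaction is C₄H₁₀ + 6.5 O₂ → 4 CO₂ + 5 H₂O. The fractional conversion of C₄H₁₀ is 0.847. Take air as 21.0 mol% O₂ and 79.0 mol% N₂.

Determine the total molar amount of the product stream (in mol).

Stoichiometric O₂ = 6.5 × 189 = 1228 mol; O₂ fed = 1228 × 2.091 = 2569 mol.
N₂ fed = 2569 × 79/21 = 9664 mol.
Fuel reacted = 0.847 × 189 → ξ = 160.1 mol.
Outlet (n = n₀ + ν ξ):
  C₄H₁₀: 189 − 1(160.1) = 28.92
  O₂: 2569 − 6.5(160.1) = 1528
  N₂: 9664 (inert)
  CO₂: 0 + 4(160.1) = 640.3
  H₂O: 0 + 5(160.1) = 800.4
Total out = 28.92 + 1528 + 9664 + 640.3 + 800.4 = 12660 mol.

12700 mol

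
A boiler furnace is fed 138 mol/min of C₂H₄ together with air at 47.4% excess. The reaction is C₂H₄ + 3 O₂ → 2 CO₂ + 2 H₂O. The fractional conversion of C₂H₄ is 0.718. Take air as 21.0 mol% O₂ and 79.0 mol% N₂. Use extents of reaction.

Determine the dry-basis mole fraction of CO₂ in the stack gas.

Stoichiometric O₂ = 3 × 138 = 414 mol/min; O₂ fed = 414 × 1.474 = 610.2 mol/min.
N₂ fed = 610.2 × 79/21 = 2296 mol/min.
Fuel reacted = 0.718 × 138 → ξ = 99.08 mol/min.
Outlet (n = n₀ + ν ξ):
  C₂H₄: 138 − 1(99.08) = 38.92
  O₂: 610.2 − 3(99.08) = 313
  N₂: 2296 (inert)
  CO₂: 0 + 2(99.08) = 198.2
  H₂O: 0 + 2(99.08) = 198.2
Dry total = 2846 mol/min; y_CO₂ (dry) = 198.2 / 2846 = 0.06964.

0.0696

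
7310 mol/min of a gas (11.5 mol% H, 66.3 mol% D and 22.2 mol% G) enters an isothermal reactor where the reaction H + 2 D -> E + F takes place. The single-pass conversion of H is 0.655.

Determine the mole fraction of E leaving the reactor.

H reacted = 0.655 × 840.6 = 550.6 mol/min; ν_H = −1, so ξ = 550.6/1 = 550.6 mol/min.
Outlet amounts (n = n₀ + ν ξ):
  H: 840.6 − 1(550.6) = 290
  D: 4847 − 2(550.6) = 3745
  E: 0 + 1(550.6) = 550.6
  F: 0 + 1(550.6) = 550.6
  G: 1623 (inert)
Total out = 6759 mol/min; y_E = 550.6 / 6759 = 0.08146.

0.0815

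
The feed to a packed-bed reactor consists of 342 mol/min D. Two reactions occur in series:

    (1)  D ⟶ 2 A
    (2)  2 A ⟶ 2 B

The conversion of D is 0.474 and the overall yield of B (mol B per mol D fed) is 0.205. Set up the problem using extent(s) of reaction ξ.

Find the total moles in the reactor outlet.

504 mol/min

Conversion of D: D consumed = 1ξ₁ = 0.474 × 342 → ξ₁ = 162.1 mol/min.
Yield of B: 2ξ₂ / 342 = 0.205 → ξ₂ = 35.05 mol/min.
Outlet amounts (n = n₀ + Σ ν·ξ):
  D: 342 − 1(162.1) = 179.9
  A: 0 + 2(162.1) − 2(35.05) = 254.1
  B: 0 + 2(35.05) = 70.11
Total out = 179.9 + 254.1 + 70.11 = 504.1 mol/min.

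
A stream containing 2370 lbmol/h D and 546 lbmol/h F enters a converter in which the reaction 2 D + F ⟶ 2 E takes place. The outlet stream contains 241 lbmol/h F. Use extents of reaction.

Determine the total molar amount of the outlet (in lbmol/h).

2610 lbmol/h

For F: n = n₀ − 1ξ → 241 = 546 − 1ξ, giving ξ = 305 lbmol/h.
Outlet amounts (n = n₀ + ν ξ):
  D: 2370 − 2(305) = 1760
  F: 546 − 1(305) = 241
  E: 0 + 2(305) = 610
Total out = 1760 + 241 + 610 = 2611 lbmol/h.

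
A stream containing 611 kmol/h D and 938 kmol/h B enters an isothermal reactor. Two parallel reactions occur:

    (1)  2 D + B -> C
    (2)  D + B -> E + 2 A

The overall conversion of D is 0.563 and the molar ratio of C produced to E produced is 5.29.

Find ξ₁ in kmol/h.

Conversion of D: D consumed = 0.563 × 611 = 344 kmol/h = 2ξ₁ + 1ξ₂.
Selectivity: 1ξ₁ / (1ξ₂) = 5.29 → ξ₁ = 5.29 ξ₂.
Substitute: (2·5.29 + 1) ξ₂ = 344 → ξ₂ = 29.71 kmol/h, ξ₁ = 157.1 kmol/h.
Outlet amounts (n = n₀ + Σ ν·ξ):
  D: 611 − 2(157.1) − 1(29.71) = 267
  B: 938 − 1(157.1) − 1(29.71) = 751.2
  C: 0 + 1(157.1) = 157.1
  E: 0 + 1(29.71) = 29.71
  A: 0 + 2(29.71) = 59.41

ξ₁ = 157 kmol/h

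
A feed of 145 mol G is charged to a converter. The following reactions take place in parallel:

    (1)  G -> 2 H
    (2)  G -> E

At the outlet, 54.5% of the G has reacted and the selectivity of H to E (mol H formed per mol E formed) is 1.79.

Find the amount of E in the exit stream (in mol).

41.7 mol

Conversion of G: G consumed = 0.545 × 145 = 79.03 mol = 1ξ₁ + 1ξ₂.
Selectivity: 2ξ₁ / (1ξ₂) = 1.79 → ξ₁ = 0.895 ξ₂.
Substitute: (1·0.895 + 1) ξ₂ = 79.03 → ξ₂ = 41.7 mol, ξ₁ = 37.32 mol.
Outlet amounts (n = n₀ + Σ ν·ξ):
  G: 145 − 1(37.32) − 1(41.7) = 65.97
  H: 0 + 2(37.32) = 74.65
  E: 0 + 1(41.7) = 41.7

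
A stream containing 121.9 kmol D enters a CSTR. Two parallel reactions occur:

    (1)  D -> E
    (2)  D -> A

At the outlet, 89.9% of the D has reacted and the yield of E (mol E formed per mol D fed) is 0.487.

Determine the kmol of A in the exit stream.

Yield of E: 1ξ₁ / 121.9 = 0.487 → ξ₁ = 59.37 kmol.
Conversion of D: 1ξ₁ + 1ξ₂ = 0.899 × 121.9 = 109.6 → ξ₂ = 50.22 kmol.
Outlet amounts (n = n₀ + Σ ν·ξ):
  D: 121.9 − 1(59.37) − 1(50.22) = 12.31
  E: 0 + 1(59.37) = 59.37
  A: 0 + 1(50.22) = 50.22

50.2 kmol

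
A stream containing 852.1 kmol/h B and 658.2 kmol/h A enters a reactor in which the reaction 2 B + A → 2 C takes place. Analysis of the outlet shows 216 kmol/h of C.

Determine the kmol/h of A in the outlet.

For C: n = n₀ + 2ξ → 216 = 0 + 2ξ, giving ξ = 108 kmol/h.
Outlet amounts (n = n₀ + ν ξ):
  B: 852.1 − 2(108) = 636.1
  A: 658.2 − 1(108) = 550.2
  C: 0 + 2(108) = 216

550 kmol/h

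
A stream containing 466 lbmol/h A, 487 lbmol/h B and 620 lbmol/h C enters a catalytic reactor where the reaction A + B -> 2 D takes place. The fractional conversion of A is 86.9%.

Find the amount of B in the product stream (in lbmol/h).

82 lbmol/h

A reacted = 0.869 × 466 = 405 lbmol/h; ν_A = −1, so ξ = 405/1 = 405 lbmol/h.
Outlet amounts (n = n₀ + ν ξ):
  A: 466 − 1(405) = 61.05
  B: 487 − 1(405) = 82.05
  D: 0 + 2(405) = 809.9
  C: 620 (inert)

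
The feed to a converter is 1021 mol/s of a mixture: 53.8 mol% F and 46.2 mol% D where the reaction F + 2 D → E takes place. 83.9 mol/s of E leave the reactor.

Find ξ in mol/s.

ξ = 83.9 mol/s

For E: n = n₀ + 1ξ → 83.9 = 0 + 1ξ, giving ξ = 83.9 mol/s.
Outlet amounts (n = n₀ + ν ξ):
  F: 549.3 − 1(83.9) = 465.4
  D: 471.7 − 2(83.9) = 303.9
  E: 0 + 1(83.9) = 83.9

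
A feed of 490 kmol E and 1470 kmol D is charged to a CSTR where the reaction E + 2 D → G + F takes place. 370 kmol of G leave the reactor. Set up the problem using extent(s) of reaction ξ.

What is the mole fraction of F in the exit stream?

For G: n = n₀ + 1ξ → 370 = 0 + 1ξ, giving ξ = 370 kmol.
Outlet amounts (n = n₀ + ν ξ):
  E: 490 − 1(370) = 120
  D: 1470 − 2(370) = 730
  G: 0 + 1(370) = 370
  F: 0 + 1(370) = 370
Total out = 1590 kmol; y_F = 370 / 1590 = 0.2327.

0.233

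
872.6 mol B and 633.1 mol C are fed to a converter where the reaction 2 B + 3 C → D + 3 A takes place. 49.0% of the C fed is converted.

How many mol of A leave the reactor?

310 mol

C reacted = 0.49 × 633.1 = 310.2 mol; ν_C = −3, so ξ = 310.2/3 = 103.4 mol.
Outlet amounts (n = n₀ + ν ξ):
  B: 872.6 − 2(103.4) = 665.8
  C: 633.1 − 3(103.4) = 322.9
  D: 0 + 1(103.4) = 103.4
  A: 0 + 3(103.4) = 310.2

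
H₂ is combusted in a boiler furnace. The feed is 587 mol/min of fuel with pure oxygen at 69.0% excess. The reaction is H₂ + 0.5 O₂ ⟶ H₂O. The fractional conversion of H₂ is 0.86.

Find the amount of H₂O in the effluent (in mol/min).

505 mol/min

Stoichiometric O₂ = 0.5 × 587 = 293.5 mol/min; O₂ fed = 293.5 × 1.690 = 496 mol/min.
Fuel reacted = 0.86 × 587 → ξ = 504.8 mol/min.
Outlet (n = n₀ + ν ξ):
  H₂: 587 − 1(504.8) = 82.18
  O₂: 496 − 0.5(504.8) = 243.6
  H₂O: 0 + 1(504.8) = 504.8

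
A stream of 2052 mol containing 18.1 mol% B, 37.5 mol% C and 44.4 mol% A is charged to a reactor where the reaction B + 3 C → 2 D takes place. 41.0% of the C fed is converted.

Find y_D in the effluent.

C reacted = 0.41 × 769.5 = 315.5 mol; ν_C = −3, so ξ = 315.5/3 = 105.2 mol.
Outlet amounts (n = n₀ + ν ξ):
  B: 371.4 − 1(105.2) = 266.2
  C: 769.5 − 3(105.2) = 454
  D: 0 + 2(105.2) = 210.3
  A: 911.1 (inert)
Total out = 1842 mol; y_D = 210.3 / 1842 = 0.1142.

0.114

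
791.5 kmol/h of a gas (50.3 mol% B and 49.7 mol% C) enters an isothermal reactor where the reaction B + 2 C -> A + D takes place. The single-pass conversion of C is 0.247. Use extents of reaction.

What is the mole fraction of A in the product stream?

0.0654

C reacted = 0.247 × 393.4 = 97.16 kmol/h; ν_C = −2, so ξ = 97.16/2 = 48.58 kmol/h.
Outlet amounts (n = n₀ + ν ξ):
  B: 398.1 − 1(48.58) = 349.5
  C: 393.4 − 2(48.58) = 296.2
  A: 0 + 1(48.58) = 48.58
  D: 0 + 1(48.58) = 48.58
Total out = 742.9 kmol/h; y_A = 48.58 / 742.9 = 0.06539.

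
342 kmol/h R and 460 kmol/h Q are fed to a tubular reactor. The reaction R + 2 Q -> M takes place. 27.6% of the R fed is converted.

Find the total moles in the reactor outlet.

R reacted = 0.276 × 342 = 94.39 kmol/h; ν_R = −1, so ξ = 94.39/1 = 94.39 kmol/h.
Outlet amounts (n = n₀ + ν ξ):
  R: 342 − 1(94.39) = 247.6
  Q: 460 − 2(94.39) = 271.2
  M: 0 + 1(94.39) = 94.39
Total out = 247.6 + 271.2 + 94.39 = 613.2 kmol/h.

613 kmol/h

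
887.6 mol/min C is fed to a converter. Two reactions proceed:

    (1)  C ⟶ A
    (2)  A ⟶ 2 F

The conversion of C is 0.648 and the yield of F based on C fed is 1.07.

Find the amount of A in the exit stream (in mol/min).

Conversion of C: C consumed = 1ξ₁ = 0.648 × 887.6 → ξ₁ = 575.2 mol/min.
Yield of F: 2ξ₂ / 887.6 = 1.07 → ξ₂ = 474.9 mol/min.
Outlet amounts (n = n₀ + Σ ν·ξ):
  C: 887.6 − 1(575.2) = 312.4
  A: 0 + 1(575.2) − 1(474.9) = 100.3
  F: 0 + 2(474.9) = 949.7

100 mol/min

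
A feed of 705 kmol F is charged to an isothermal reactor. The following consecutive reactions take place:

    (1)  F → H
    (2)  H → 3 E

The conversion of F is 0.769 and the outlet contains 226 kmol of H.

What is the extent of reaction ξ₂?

ξ₂ = 316 kmol

Conversion of F: F consumed = 1ξ₁ = 0.769 × 705 → ξ₁ = 542.1 kmol.
H balance: n_H = 0 + 1ξ₁ − 1ξ₂ = 226 → ξ₂ = (1·542.1 − 226)/1 = 316.1 kmol.
Outlet amounts (n = n₀ + Σ ν·ξ):
  F: 705 − 1(542.1) = 162.9
  H: 0 + 1(542.1) − 1(316.1) = 226
  E: 0 + 3(316.1) = 948.4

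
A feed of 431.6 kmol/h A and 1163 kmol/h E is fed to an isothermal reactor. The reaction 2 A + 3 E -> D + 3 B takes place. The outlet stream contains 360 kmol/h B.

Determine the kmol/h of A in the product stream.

For B: n = n₀ + 3ξ → 360 = 0 + 3ξ, giving ξ = 120 kmol/h.
Outlet amounts (n = n₀ + ν ξ):
  A: 431.6 − 2(120) = 191.6
  E: 1163 − 3(120) = 803
  D: 0 + 1(120) = 120
  B: 0 + 3(120) = 360

192 kmol/h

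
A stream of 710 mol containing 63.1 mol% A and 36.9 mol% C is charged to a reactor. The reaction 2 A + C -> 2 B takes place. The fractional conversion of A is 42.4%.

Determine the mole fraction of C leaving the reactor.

A reacted = 0.424 × 448 = 190 mol; ν_A = −2, so ξ = 190/2 = 94.98 mol.
Outlet amounts (n = n₀ + ν ξ):
  A: 448 − 2(94.98) = 258.1
  C: 262 − 1(94.98) = 167
  B: 0 + 2(94.98) = 190
Total out = 615 mol; y_C = 167 / 615 = 0.2716.

0.272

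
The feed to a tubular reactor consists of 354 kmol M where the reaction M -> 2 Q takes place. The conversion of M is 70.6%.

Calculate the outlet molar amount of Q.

M reacted = 0.706 × 354 = 249.9 kmol; ν_M = −1, so ξ = 249.9/1 = 249.9 kmol.
Outlet amounts (n = n₀ + ν ξ):
  M: 354 − 1(249.9) = 104.1
  Q: 0 + 2(249.9) = 499.8

500 kmol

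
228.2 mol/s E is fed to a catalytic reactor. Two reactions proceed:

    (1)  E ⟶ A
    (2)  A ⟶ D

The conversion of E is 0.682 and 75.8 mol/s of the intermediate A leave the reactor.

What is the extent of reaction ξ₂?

ξ₂ = 79.8 mol/s

Conversion of E: E consumed = 1ξ₁ = 0.682 × 228.2 → ξ₁ = 155.6 mol/s.
A balance: n_A = 0 + 1ξ₁ − 1ξ₂ = 75.8 → ξ₂ = (1·155.6 − 75.8)/1 = 79.83 mol/s.
Outlet amounts (n = n₀ + Σ ν·ξ):
  E: 228.2 − 1(155.6) = 72.57
  A: 0 + 1(155.6) − 1(79.83) = 75.8
  D: 0 + 1(79.83) = 79.83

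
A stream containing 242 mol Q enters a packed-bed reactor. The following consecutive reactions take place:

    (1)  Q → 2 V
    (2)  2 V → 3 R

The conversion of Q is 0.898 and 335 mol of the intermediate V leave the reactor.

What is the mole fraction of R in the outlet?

Conversion of Q: Q consumed = 1ξ₁ = 0.898 × 242 → ξ₁ = 217.3 mol.
V balance: n_V = 0 + 2ξ₁ − 2ξ₂ = 335 → ξ₂ = (2·217.3 − 335)/2 = 49.82 mol.
Outlet amounts (n = n₀ + Σ ν·ξ):
  Q: 242 − 1(217.3) = 24.68
  V: 0 + 2(217.3) − 2(49.82) = 335
  R: 0 + 3(49.82) = 149.4
Total out = 509.1 mol; y_R = 149.4 / 509.1 = 0.2935.

0.294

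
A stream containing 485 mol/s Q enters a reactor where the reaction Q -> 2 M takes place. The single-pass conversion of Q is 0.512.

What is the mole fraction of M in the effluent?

0.677

Q reacted = 0.512 × 485 = 248.3 mol/s; ν_Q = −1, so ξ = 248.3/1 = 248.3 mol/s.
Outlet amounts (n = n₀ + ν ξ):
  Q: 485 − 1(248.3) = 236.7
  M: 0 + 2(248.3) = 496.6
Total out = 733.3 mol/s; y_M = 496.6 / 733.3 = 0.6772.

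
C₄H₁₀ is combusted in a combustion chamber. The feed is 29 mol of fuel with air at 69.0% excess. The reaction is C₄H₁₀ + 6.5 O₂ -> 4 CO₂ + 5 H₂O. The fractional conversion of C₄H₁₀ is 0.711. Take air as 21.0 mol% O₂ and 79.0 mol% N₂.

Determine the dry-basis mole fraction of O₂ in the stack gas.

Stoichiometric O₂ = 6.5 × 29 = 188.5 mol; O₂ fed = 188.5 × 1.690 = 318.6 mol.
N₂ fed = 318.6 × 79/21 = 1198 mol.
Fuel reacted = 0.711 × 29 → ξ = 20.62 mol.
Outlet (n = n₀ + ν ξ):
  C₄H₁₀: 29 − 1(20.62) = 8.381
  O₂: 318.6 − 6.5(20.62) = 184.5
  N₂: 1198 (inert)
  CO₂: 0 + 4(20.62) = 82.48
  H₂O: 0 + 5(20.62) = 103.1
Dry total = 1474 mol; y_O₂ (dry) = 184.5 / 1474 = 0.1252.

0.125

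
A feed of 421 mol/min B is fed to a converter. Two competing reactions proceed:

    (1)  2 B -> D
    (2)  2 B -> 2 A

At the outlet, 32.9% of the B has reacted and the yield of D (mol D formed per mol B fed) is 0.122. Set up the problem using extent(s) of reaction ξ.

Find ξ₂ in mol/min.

Yield of D: 1ξ₁ / 421 = 0.122 → ξ₁ = 51.36 mol/min.
Conversion of B: 2ξ₁ + 2ξ₂ = 0.329 × 421 = 138.5 → ξ₂ = 17.89 mol/min.
Outlet amounts (n = n₀ + Σ ν·ξ):
  B: 421 − 2(51.36) − 2(17.89) = 282.5
  D: 0 + 1(51.36) = 51.36
  A: 0 + 2(17.89) = 35.79

ξ₂ = 17.9 mol/min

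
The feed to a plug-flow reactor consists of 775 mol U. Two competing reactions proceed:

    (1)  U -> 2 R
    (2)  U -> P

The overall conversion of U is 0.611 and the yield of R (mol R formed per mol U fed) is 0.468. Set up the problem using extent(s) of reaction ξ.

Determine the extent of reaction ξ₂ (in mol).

ξ₂ = 292 mol

Yield of R: 2ξ₁ / 775 = 0.468 → ξ₁ = 181.4 mol.
Conversion of U: 1ξ₁ + 1ξ₂ = 0.611 × 775 = 473.5 → ξ₂ = 292.2 mol.
Outlet amounts (n = n₀ + Σ ν·ξ):
  U: 775 − 1(181.4) − 1(292.2) = 301.5
  R: 0 + 2(181.4) = 362.7
  P: 0 + 1(292.2) = 292.2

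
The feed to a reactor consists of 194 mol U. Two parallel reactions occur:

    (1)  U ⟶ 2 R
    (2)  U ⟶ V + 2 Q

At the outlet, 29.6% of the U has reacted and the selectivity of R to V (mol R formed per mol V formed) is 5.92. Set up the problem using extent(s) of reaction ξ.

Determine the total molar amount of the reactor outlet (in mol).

266 mol

Conversion of U: U consumed = 0.296 × 194 = 57.42 mol = 1ξ₁ + 1ξ₂.
Selectivity: 2ξ₁ / (1ξ₂) = 5.92 → ξ₁ = 2.96 ξ₂.
Substitute: (1·2.96 + 1) ξ₂ = 57.42 → ξ₂ = 14.5 mol, ξ₁ = 42.92 mol.
Outlet amounts (n = n₀ + Σ ν·ξ):
  U: 194 − 1(42.92) − 1(14.5) = 136.6
  R: 0 + 2(42.92) = 85.85
  V: 0 + 1(14.5) = 14.5
  Q: 0 + 2(14.5) = 29
Total out = 136.6 + 85.85 + 14.5 + 29 = 265.9 mol.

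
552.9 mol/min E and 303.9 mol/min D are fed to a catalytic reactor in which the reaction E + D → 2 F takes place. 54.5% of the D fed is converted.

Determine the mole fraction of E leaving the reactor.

0.452

D reacted = 0.545 × 303.9 = 165.6 mol/min; ν_D = −1, so ξ = 165.6/1 = 165.6 mol/min.
Outlet amounts (n = n₀ + ν ξ):
  E: 552.9 − 1(165.6) = 387.3
  D: 303.9 − 1(165.6) = 138.3
  F: 0 + 2(165.6) = 331.3
Total out = 856.8 mol/min; y_E = 387.3 / 856.8 = 0.452.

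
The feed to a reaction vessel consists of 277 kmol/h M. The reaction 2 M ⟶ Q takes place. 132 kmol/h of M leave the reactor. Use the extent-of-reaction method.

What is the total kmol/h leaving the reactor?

For M: n = n₀ − 2ξ → 132 = 277 − 2ξ, giving ξ = 72.5 kmol/h.
Outlet amounts (n = n₀ + ν ξ):
  M: 277 − 2(72.5) = 132
  Q: 0 + 1(72.5) = 72.5
Total out = 132 + 72.5 = 204.5 kmol/h.

204 kmol/h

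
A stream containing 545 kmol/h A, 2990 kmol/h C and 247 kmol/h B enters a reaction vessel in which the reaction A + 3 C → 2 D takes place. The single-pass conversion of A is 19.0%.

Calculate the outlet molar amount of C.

2680 kmol/h

A reacted = 0.19 × 545 = 103.5 kmol/h; ν_A = −1, so ξ = 103.5/1 = 103.5 kmol/h.
Outlet amounts (n = n₀ + ν ξ):
  A: 545 − 1(103.5) = 441.4
  C: 2990 − 3(103.5) = 2679
  D: 0 + 2(103.5) = 207.1
  B: 247 (inert)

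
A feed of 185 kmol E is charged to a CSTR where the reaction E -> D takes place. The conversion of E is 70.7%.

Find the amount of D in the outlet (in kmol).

131 kmol

E reacted = 0.707 × 185 = 130.8 kmol; ν_E = −1, so ξ = 130.8/1 = 130.8 kmol.
Outlet amounts (n = n₀ + ν ξ):
  E: 185 − 1(130.8) = 54.21
  D: 0 + 1(130.8) = 130.8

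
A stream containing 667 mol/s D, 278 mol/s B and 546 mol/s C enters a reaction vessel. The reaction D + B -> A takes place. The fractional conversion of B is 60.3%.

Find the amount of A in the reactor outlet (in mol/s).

B reacted = 0.603 × 278 = 167.6 mol/s; ν_B = −1, so ξ = 167.6/1 = 167.6 mol/s.
Outlet amounts (n = n₀ + ν ξ):
  D: 667 − 1(167.6) = 499.4
  B: 278 − 1(167.6) = 110.4
  A: 0 + 1(167.6) = 167.6
  C: 546 (inert)

168 mol/s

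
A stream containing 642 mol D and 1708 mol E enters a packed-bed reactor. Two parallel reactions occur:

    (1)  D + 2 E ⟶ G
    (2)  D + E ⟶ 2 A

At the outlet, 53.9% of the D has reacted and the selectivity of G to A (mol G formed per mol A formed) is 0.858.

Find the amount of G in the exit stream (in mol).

Conversion of D: D consumed = 0.539 × 642 = 346 mol = 1ξ₁ + 1ξ₂.
Selectivity: 1ξ₁ / (2ξ₂) = 0.858 → ξ₁ = 1.716 ξ₂.
Substitute: (1·1.716 + 1) ξ₂ = 346 → ξ₂ = 127.4 mol, ξ₁ = 218.6 mol.
Outlet amounts (n = n₀ + Σ ν·ξ):
  D: 642 − 1(218.6) − 1(127.4) = 296
  E: 1708 − 2(218.6) − 1(127.4) = 1143
  G: 0 + 1(218.6) = 218.6
  A: 0 + 2(127.4) = 254.8

219 mol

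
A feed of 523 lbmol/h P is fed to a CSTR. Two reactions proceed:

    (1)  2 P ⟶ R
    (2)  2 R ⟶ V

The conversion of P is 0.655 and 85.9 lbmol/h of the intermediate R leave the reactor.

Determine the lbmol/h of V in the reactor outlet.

Conversion of P: P consumed = 2ξ₁ = 0.655 × 523 → ξ₁ = 171.3 lbmol/h.
R balance: n_R = 0 + 1ξ₁ − 2ξ₂ = 85.9 → ξ₂ = (1·171.3 − 85.9)/2 = 42.69 lbmol/h.
Outlet amounts (n = n₀ + Σ ν·ξ):
  P: 523 − 2(171.3) = 180.4
  R: 0 + 1(171.3) − 2(42.69) = 85.9
  V: 0 + 1(42.69) = 42.69

42.7 lbmol/h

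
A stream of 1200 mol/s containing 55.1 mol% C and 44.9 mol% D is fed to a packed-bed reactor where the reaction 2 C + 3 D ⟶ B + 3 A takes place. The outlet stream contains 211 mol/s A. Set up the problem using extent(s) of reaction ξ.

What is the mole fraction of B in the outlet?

0.0623

For A: n = n₀ + 3ξ → 211 = 0 + 3ξ, giving ξ = 70.33 mol/s.
Outlet amounts (n = n₀ + ν ξ):
  C: 661.2 − 2(70.33) = 520.5
  D: 538.8 − 3(70.33) = 327.8
  B: 0 + 1(70.33) = 70.33
  A: 0 + 3(70.33) = 211
Total out = 1130 mol/s; y_B = 70.33 / 1130 = 0.06226.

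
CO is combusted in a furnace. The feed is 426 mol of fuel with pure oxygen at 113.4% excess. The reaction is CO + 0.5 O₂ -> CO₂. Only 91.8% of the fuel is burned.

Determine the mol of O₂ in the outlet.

259 mol

Stoichiometric O₂ = 0.5 × 426 = 213 mol; O₂ fed = 213 × 2.134 = 454.5 mol.
Fuel reacted = 0.918 × 426 → ξ = 391.1 mol.
Outlet (n = n₀ + ν ξ):
  CO: 426 − 1(391.1) = 34.93
  O₂: 454.5 − 0.5(391.1) = 259
  CO₂: 0 + 1(391.1) = 391.1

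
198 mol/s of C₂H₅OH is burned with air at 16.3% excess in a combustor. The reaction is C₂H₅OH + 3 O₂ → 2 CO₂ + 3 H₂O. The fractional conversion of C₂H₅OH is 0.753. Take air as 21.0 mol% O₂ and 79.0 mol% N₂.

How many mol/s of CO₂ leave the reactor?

Stoichiometric O₂ = 3 × 198 = 594 mol/s; O₂ fed = 594 × 1.163 = 690.8 mol/s.
N₂ fed = 690.8 × 79/21 = 2599 mol/s.
Fuel reacted = 0.753 × 198 → ξ = 149.1 mol/s.
Outlet (n = n₀ + ν ξ):
  C₂H₅OH: 198 − 1(149.1) = 48.91
  O₂: 690.8 − 3(149.1) = 243.5
  N₂: 2599 (inert)
  CO₂: 0 + 2(149.1) = 298.2
  H₂O: 0 + 3(149.1) = 447.3

298 mol/s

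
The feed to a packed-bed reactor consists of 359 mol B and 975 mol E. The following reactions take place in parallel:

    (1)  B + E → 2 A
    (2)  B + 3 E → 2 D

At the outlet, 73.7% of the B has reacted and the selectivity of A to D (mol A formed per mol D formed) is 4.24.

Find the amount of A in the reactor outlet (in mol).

428 mol

Conversion of B: B consumed = 0.737 × 359 = 264.6 mol = 1ξ₁ + 1ξ₂.
Selectivity: 2ξ₁ / (2ξ₂) = 4.24 → ξ₁ = 4.24 ξ₂.
Substitute: (1·4.24 + 1) ξ₂ = 264.6 → ξ₂ = 50.49 mol, ξ₁ = 214.1 mol.
Outlet amounts (n = n₀ + Σ ν·ξ):
  B: 359 − 1(214.1) − 1(50.49) = 94.42
  E: 975 − 1(214.1) − 3(50.49) = 609.4
  A: 0 + 2(214.1) = 428.2
  D: 0 + 2(50.49) = 101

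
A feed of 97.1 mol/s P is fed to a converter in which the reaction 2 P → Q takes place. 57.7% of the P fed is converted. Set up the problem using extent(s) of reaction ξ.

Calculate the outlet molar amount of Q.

28 mol/s

P reacted = 0.577 × 97.1 = 56.03 mol/s; ν_P = −2, so ξ = 56.03/2 = 28.01 mol/s.
Outlet amounts (n = n₀ + ν ξ):
  P: 97.1 − 2(28.01) = 41.07
  Q: 0 + 1(28.01) = 28.01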